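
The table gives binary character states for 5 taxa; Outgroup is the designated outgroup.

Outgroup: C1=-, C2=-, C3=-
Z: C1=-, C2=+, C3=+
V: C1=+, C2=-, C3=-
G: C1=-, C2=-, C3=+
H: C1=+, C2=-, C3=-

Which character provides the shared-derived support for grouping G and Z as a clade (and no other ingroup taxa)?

The outgroup has state '-' for every character, so '+' is the derived state throughout.
C1: derived state '+' in H and V only — synapomorphy for {H, V}.
C2: derived state '+' in Z only — an autapomorphy, so it tells us nothing about relationships among taxa.
C3: derived state '+' in G and Z only — synapomorphy for {G, Z}.
Most parsimonious ingroup topology: ((Z,G),(V,H)).
The clade {G, Z} is supported by C3: its derived state '+' occurs in exactly those taxa and in no other taxon (including the outgroup).

C3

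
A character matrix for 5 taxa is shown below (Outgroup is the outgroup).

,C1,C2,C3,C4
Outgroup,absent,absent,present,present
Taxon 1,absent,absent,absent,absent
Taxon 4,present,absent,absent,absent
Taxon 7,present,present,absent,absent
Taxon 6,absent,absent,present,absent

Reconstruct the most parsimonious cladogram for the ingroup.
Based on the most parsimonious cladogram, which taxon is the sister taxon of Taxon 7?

Character polarity is set by the outgroup: the derived state is whichever differs from the outgroup's state, so for C3, C4 the derived state is 'absent', and for the remaining characters it is 'present'.
C1: derived state 'present' in Taxon 4 and Taxon 7 only — synapomorphy for {Taxon 4, Taxon 7}.
C2 (derived state 'present') is unique to Taxon 7 (autapomorphy; uninformative for grouping).
C3 (derived state 'absent') is shared by Taxon 1, Taxon 4, and Taxon 7 — a synapomorphy uniting that clade.
C4 (derived state 'absent') is shared by all ingroup taxa — unites the whole ingroup.
Most parsimonious ingroup topology: ((Taxon 1,(Taxon 4,Taxon 7)),Taxon 6).
Taxon 7 and Taxon 4 form a cherry on this tree, so they are sister taxa.

Taxon 4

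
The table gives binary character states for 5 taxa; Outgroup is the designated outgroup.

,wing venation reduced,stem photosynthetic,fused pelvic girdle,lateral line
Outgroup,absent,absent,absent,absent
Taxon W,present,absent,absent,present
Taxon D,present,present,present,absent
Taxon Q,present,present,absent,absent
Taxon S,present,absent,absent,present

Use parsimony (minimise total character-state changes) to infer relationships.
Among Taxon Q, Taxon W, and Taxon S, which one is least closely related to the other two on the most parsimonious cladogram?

Taxon Q

The outgroup has state 'absent' for every character, so 'present' is the derived state throughout.
wing venation reduced (derived state 'present') is shared by all ingroup taxa — unites the whole ingroup.
Only Taxon D and Taxon Q show the derived state 'present' for stem photosynthetic, supporting them as a clade.
fused pelvic girdle: derived state 'present' in Taxon D only — an autapomorphy, so it tells us nothing about relationships among taxa.
Only Taxon S and Taxon W show the derived state 'present' for lateral line, supporting them as a clade.
Most parsimonious ingroup topology: ((Taxon W,Taxon S),(Taxon D,Taxon Q)).
Taxon S and Taxon W share a more recent common ancestor with each other than either does with Taxon Q, so Taxon Q is the least closely related of the three.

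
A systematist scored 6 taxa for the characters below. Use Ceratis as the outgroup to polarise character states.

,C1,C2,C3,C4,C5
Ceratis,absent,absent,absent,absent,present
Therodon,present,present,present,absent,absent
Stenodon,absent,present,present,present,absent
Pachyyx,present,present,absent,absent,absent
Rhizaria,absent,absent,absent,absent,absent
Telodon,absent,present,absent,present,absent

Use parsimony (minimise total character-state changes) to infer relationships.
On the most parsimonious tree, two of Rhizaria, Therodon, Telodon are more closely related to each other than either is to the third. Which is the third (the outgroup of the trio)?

Character polarity is set by the outgroup: the derived state is whichever differs from the outgroup's state, so for C5 the derived state is 'absent', and for the remaining characters it is 'present'.
Only Pachyyx and Therodon show the derived state 'present' for C1, supporting them as a clade.
C2 (derived state 'present') is shared by Pachyyx, Stenodon, Telodon, and Therodon — a synapomorphy uniting that clade.
C3 groups Stenodon and Therodon, which is incompatible with the clades supported by the remaining characters; treating it as convergent (homoplasy) costs fewer steps than any alternative tree.
C4: derived state 'present' in Stenodon and Telodon only — synapomorphy for {Stenodon, Telodon}.
All ingroup taxa share the derived state 'absent' for C5; it defines the ingroup but does not resolve relationships within it.
Most parsimonious ingroup topology: (((Therodon,Pachyyx),(Stenodon,Telodon)),Rhizaria).
Therodon and Telodon share a more recent common ancestor with each other than either does with Rhizaria, so Rhizaria is the least closely related of the three.

Rhizaria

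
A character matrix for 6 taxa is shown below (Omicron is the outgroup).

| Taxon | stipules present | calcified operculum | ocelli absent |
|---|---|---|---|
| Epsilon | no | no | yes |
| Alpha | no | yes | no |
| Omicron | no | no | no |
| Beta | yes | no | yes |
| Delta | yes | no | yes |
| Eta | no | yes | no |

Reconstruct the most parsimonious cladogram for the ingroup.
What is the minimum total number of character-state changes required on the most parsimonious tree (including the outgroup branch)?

The outgroup has state 'no' for every character, so 'yes' is the derived state throughout.
stipules present (derived state 'yes') is shared by Beta and Delta — a synapomorphy uniting that clade.
Only Alpha and Eta show the derived state 'yes' for calcified operculum, supporting them as a clade.
ocelli absent: derived state 'yes' in Beta, Delta, and Epsilon only — synapomorphy for {Beta, Delta, Epsilon}.
Most parsimonious ingroup topology: ((Epsilon,(Beta,Delta)),(Alpha,Eta)).
Changes per character on this tree: stipules present: 1; calcified operculum: 1; ocelli absent: 1.
Total = 3.

3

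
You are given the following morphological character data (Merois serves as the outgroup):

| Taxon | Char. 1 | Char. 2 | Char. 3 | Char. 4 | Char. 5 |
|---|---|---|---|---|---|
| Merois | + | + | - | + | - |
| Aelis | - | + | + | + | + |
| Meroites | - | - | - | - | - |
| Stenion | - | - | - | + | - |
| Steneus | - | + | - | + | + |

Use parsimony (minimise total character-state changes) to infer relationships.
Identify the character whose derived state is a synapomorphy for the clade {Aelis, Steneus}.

Character polarity is set by the outgroup: the derived state is whichever differs from the outgroup's state, so for Char. 1, Char. 2, Char. 4 the derived state is '-', and for the remaining characters it is '+'.
Char. 1 (derived state '-') is shared by all ingroup taxa — unites the whole ingroup.
Char. 2: derived state '-' in Meroites and Stenion only — synapomorphy for {Meroites, Stenion}.
Char. 3 (derived state '+') is unique to Aelis (autapomorphy; uninformative for grouping).
Char. 4 (derived state '-') is unique to Meroites (autapomorphy; uninformative for grouping).
Char. 5 (derived state '+') is shared by Aelis and Steneus — a synapomorphy uniting that clade.
Most parsimonious ingroup topology: ((Aelis,Steneus),(Meroites,Stenion)).
The clade {Aelis, Steneus} is supported by Char. 5: its derived state '+' occurs in exactly those taxa and in no other taxon (including the outgroup).

Char. 5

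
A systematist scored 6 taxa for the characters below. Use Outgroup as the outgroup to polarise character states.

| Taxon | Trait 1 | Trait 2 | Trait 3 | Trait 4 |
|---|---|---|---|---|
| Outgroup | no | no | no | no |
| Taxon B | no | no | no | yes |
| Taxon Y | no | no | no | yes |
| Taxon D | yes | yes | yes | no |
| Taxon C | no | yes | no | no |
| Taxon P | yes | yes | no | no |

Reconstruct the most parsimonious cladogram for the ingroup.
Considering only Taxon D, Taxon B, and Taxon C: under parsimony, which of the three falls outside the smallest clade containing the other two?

Taxon B

The outgroup has state 'no' for every character, so 'yes' is the derived state throughout.
Trait 1: derived state 'yes' in Taxon D and Taxon P only — synapomorphy for {Taxon D, Taxon P}.
Trait 2: derived state 'yes' in Taxon C, Taxon D, and Taxon P only — synapomorphy for {Taxon C, Taxon D, Taxon P}.
Trait 3 (derived state 'yes') is unique to Taxon D (autapomorphy; uninformative for grouping).
Trait 4: derived state 'yes' in Taxon B and Taxon Y only — synapomorphy for {Taxon B, Taxon Y}.
Most parsimonious ingroup topology: ((Taxon B,Taxon Y),((Taxon D,Taxon P),Taxon C)).
Taxon D and Taxon C share a more recent common ancestor with each other than either does with Taxon B, so Taxon B is the least closely related of the three.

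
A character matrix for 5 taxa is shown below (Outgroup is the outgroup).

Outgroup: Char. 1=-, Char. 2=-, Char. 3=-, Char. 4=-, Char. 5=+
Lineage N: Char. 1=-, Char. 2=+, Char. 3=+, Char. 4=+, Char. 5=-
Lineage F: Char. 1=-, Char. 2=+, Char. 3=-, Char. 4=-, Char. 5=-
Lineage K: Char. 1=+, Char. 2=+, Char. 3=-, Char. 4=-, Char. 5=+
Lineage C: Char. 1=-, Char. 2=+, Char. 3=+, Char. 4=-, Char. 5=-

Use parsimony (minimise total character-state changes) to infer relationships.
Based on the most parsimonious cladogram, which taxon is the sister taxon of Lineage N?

Lineage C

Character polarity is set by the outgroup: the derived state is whichever differs from the outgroup's state, so for Char. 5 the derived state is '-', and for the remaining characters it is '+'.
Char. 1: derived state '+' in Lineage K only — an autapomorphy, so it tells us nothing about relationships among taxa.
Char. 2 (derived state '+') is shared by all ingroup taxa — unites the whole ingroup.
Char. 3 (derived state '+') is shared by Lineage C and Lineage N — a synapomorphy uniting that clade.
Char. 4 (derived state '+') is unique to Lineage N (autapomorphy; uninformative for grouping).
Only Lineage C, Lineage F, and Lineage N show the derived state '-' for Char. 5, supporting them as a clade.
Most parsimonious ingroup topology: (((Lineage N,Lineage C),Lineage F),Lineage K).
Lineage N and Lineage C form a cherry on this tree, so they are sister taxa.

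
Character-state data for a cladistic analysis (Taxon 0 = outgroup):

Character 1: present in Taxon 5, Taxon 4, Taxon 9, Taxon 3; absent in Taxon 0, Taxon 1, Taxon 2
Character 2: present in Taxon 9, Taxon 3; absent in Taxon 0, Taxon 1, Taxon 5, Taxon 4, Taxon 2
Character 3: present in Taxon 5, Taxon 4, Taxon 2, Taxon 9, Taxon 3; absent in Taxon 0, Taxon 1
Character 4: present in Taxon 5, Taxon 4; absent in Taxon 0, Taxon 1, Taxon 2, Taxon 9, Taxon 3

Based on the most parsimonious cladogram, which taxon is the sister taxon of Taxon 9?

Taxon 3

The outgroup has state 'absent' for every character, so 'present' is the derived state throughout.
Character 1 (derived state 'present') is shared by Taxon 3, Taxon 4, Taxon 5, and Taxon 9 — a synapomorphy uniting that clade.
Character 2 (derived state 'present') is shared by Taxon 3 and Taxon 9 — a synapomorphy uniting that clade.
Only Taxon 2, Taxon 3, Taxon 4, Taxon 5, and Taxon 9 show the derived state 'present' for Character 3, supporting them as a clade.
Character 4 (derived state 'present') is shared by Taxon 4 and Taxon 5 — a synapomorphy uniting that clade.
Most parsimonious ingroup topology: (Taxon 1,(((Taxon 5,Taxon 4),(Taxon 9,Taxon 3)),Taxon 2)).
Taxon 9 and Taxon 3 form a cherry on this tree, so they are sister taxa.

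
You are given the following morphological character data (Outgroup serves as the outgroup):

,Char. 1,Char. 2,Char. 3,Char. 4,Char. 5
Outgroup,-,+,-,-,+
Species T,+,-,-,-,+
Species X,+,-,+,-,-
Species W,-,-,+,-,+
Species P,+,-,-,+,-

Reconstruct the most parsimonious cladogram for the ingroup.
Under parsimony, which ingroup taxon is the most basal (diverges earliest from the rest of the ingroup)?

Species W

Character polarity is set by the outgroup: the derived state is whichever differs from the outgroup's state, so for Char. 2, Char. 5 the derived state is '-', and for the remaining characters it is '+'.
Char. 1: derived state '+' in Species P, Species T, and Species X only — synapomorphy for {Species P, Species T, Species X}.
Char. 2 (derived state '-') is shared by all ingroup taxa — unites the whole ingroup.
Char. 3 groups Species W and Species X, which is incompatible with the clades supported by the remaining characters; treating it as convergent (homoplasy) costs fewer steps than any alternative tree.
Char. 4: derived state '+' in Species P only — an autapomorphy, so it tells us nothing about relationships among taxa.
Char. 5: derived state '-' in Species P and Species X only — synapomorphy for {Species P, Species X}.
Most parsimonious ingroup topology: ((Species T,(Species X,Species P)),Species W).
Species W is sister to the clade containing all other ingroup taxa, so it is the earliest-diverging (most basal) ingroup lineage.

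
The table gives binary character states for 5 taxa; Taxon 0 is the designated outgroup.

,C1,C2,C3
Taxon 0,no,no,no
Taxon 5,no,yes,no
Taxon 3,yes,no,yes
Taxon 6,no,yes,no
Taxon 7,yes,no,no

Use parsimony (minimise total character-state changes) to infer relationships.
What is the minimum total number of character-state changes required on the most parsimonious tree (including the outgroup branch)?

The outgroup has state 'no' for every character, so 'yes' is the derived state throughout.
C1: derived state 'yes' in Taxon 3 and Taxon 7 only — synapomorphy for {Taxon 3, Taxon 7}.
C2 (derived state 'yes') is shared by Taxon 5 and Taxon 6 — a synapomorphy uniting that clade.
C3: derived state 'yes' in Taxon 3 only — an autapomorphy, so it tells us nothing about relationships among taxa.
Most parsimonious ingroup topology: ((Taxon 7,Taxon 3),(Taxon 6,Taxon 5)).
Changes per character on this tree: C1: 1; C2: 1; C3: 1.
Total = 3.

3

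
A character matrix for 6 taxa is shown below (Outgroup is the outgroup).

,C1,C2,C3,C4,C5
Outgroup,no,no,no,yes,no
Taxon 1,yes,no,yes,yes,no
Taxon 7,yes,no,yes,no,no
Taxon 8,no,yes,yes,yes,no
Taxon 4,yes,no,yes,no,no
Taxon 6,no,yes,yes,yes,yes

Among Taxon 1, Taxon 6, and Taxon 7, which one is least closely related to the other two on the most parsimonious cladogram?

Character polarity is set by the outgroup: the derived state is whichever differs from the outgroup's state, so for C4 the derived state is 'no', and for the remaining characters it is 'yes'.
C1 (derived state 'yes') is shared by Taxon 1, Taxon 4, and Taxon 7 — a synapomorphy uniting that clade.
C2: derived state 'yes' in Taxon 6 and Taxon 8 only — synapomorphy for {Taxon 6, Taxon 8}.
C3 (derived state 'yes') is shared by all ingroup taxa — unites the whole ingroup.
C4 (derived state 'no') is shared by Taxon 4 and Taxon 7 — a synapomorphy uniting that clade.
C5 (derived state 'yes') is unique to Taxon 6 (autapomorphy; uninformative for grouping).
Most parsimonious ingroup topology: ((Taxon 1,(Taxon 7,Taxon 4)),(Taxon 8,Taxon 6)).
Taxon 1 and Taxon 7 share a more recent common ancestor with each other than either does with Taxon 6, so Taxon 6 is the least closely related of the three.

Taxon 6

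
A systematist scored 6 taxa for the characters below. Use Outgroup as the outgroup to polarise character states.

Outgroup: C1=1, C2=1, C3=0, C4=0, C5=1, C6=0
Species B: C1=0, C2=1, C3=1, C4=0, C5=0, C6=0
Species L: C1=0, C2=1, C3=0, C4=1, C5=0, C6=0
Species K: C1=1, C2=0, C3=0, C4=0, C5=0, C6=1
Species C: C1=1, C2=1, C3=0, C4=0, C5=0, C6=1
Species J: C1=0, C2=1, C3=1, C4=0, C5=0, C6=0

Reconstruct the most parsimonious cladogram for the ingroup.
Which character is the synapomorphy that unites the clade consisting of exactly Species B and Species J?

C3

Character polarity is set by the outgroup: the derived state is whichever differs from the outgroup's state, so for C1, C2, C5 the derived state is '0', and for the remaining characters it is '1'.
C1 (derived state '0') is shared by Species B, Species J, and Species L — a synapomorphy uniting that clade.
C2: derived state '0' in Species K only — an autapomorphy, so it tells us nothing about relationships among taxa.
Only Species B and Species J show the derived state '1' for C3, supporting them as a clade.
C4: derived state '1' in Species L only — an autapomorphy, so it tells us nothing about relationships among taxa.
All ingroup taxa share the derived state '0' for C5; it defines the ingroup but does not resolve relationships within it.
Only Species C and Species K show the derived state '1' for C6, supporting them as a clade.
Most parsimonious ingroup topology: (((Species B,Species J),Species L),(Species K,Species C)).
The clade {Species B, Species J} is supported by C3: its derived state '1' occurs in exactly those taxa and in no other taxon (including the outgroup).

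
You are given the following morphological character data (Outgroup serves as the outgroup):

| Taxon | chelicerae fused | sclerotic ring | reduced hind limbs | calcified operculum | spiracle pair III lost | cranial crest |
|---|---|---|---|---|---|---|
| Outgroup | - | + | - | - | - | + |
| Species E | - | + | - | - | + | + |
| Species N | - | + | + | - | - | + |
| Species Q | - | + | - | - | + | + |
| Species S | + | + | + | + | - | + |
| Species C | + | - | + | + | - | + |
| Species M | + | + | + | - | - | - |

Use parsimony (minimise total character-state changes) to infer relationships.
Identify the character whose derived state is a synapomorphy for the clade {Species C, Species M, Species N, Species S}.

reduced hind limbs

Character polarity is set by the outgroup: the derived state is whichever differs from the outgroup's state, so for sclerotic ring, cranial crest the derived state is '-', and for the remaining characters it is '+'.
chelicerae fused: derived state '+' in Species C, Species M, and Species S only — synapomorphy for {Species C, Species M, Species S}.
sclerotic ring (derived state '-') is unique to Species C (autapomorphy; uninformative for grouping).
reduced hind limbs: derived state '+' in Species C, Species M, Species N, and Species S only — synapomorphy for {Species C, Species M, Species N, Species S}.
Only Species C and Species S show the derived state '+' for calcified operculum, supporting them as a clade.
spiracle pair III lost: derived state '+' in Species E and Species Q only — synapomorphy for {Species E, Species Q}.
cranial crest: derived state '-' in Species M only — an autapomorphy, so it tells us nothing about relationships among taxa.
Most parsimonious ingroup topology: ((Species E,Species Q),(Species N,((Species S,Species C),Species M))).
The clade {Species C, Species M, Species N, Species S} is supported by reduced hind limbs: its derived state '+' occurs in exactly those taxa and in no other taxon (including the outgroup).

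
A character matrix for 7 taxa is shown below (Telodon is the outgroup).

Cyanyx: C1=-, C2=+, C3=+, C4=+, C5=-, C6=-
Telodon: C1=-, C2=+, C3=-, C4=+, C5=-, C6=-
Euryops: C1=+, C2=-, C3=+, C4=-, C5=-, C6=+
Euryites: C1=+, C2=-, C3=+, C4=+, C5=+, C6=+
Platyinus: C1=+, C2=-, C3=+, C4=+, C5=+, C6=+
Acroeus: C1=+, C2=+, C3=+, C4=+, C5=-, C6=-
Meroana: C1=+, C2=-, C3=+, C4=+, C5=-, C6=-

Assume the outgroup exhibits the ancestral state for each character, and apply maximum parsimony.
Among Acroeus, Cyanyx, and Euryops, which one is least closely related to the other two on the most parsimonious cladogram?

Character polarity is set by the outgroup: the derived state is whichever differs from the outgroup's state, so for C2, C4 the derived state is '-', and for the remaining characters it is '+'.
Only Acroeus, Euryites, Euryops, Meroana, and Platyinus show the derived state '+' for C1, supporting them as a clade.
C2 (derived state '-') is shared by Euryites, Euryops, Meroana, and Platyinus — a synapomorphy uniting that clade.
C3 (derived state '+') is shared by all ingroup taxa — unites the whole ingroup.
C4 (derived state '-') is unique to Euryops (autapomorphy; uninformative for grouping).
C5 (derived state '+') is shared by Euryites and Platyinus — a synapomorphy uniting that clade.
C6 (derived state '+') is shared by Euryites, Euryops, and Platyinus — a synapomorphy uniting that clade.
Most parsimonious ingroup topology: (((Meroana,((Euryites,Platyinus),Euryops)),Acroeus),Cyanyx).
Acroeus and Euryops share a more recent common ancestor with each other than either does with Cyanyx, so Cyanyx is the least closely related of the three.

Cyanyx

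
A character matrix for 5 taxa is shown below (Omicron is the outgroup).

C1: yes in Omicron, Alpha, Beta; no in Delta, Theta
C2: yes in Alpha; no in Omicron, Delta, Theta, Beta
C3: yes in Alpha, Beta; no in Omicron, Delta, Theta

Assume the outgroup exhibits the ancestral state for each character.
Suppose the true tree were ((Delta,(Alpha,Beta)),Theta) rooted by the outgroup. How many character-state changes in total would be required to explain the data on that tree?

Map each character onto ((Delta,(Alpha,Beta)),Theta) (rooted by Omicron) and count the minimum state changes it requires (Fitch parsimony):
C1: 2; C2: 1; C3: 1.
Total tree length = 4.

4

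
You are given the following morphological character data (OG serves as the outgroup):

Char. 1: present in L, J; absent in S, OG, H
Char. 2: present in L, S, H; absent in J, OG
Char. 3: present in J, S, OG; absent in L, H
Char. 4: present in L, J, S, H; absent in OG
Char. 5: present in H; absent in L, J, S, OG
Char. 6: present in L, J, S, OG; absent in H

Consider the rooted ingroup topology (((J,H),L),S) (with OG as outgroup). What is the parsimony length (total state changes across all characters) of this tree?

Map each character onto (((J,H),L),S) (rooted by OG) and count the minimum state changes it requires (Fitch parsimony):
Char. 1: 2; Char. 2: 2; Char. 3: 2; Char. 4: 1; Char. 5: 1; Char. 6: 1.
Total tree length = 9.

9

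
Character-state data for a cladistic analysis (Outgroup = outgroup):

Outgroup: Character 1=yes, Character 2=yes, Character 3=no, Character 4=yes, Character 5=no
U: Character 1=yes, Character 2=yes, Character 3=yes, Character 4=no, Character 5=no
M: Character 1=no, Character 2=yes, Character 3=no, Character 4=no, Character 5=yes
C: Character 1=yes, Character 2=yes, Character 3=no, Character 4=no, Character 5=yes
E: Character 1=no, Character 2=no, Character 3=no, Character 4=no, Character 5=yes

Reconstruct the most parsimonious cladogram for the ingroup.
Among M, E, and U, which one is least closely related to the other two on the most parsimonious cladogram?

U

Character polarity is set by the outgroup: the derived state is whichever differs from the outgroup's state, so for Character 1, Character 2, Character 4 the derived state is 'no', and for the remaining characters it is 'yes'.
Character 1 (derived state 'no') is shared by E and M — a synapomorphy uniting that clade.
Character 2 (derived state 'no') is unique to E (autapomorphy; uninformative for grouping).
Character 3: derived state 'yes' in U only — an autapomorphy, so it tells us nothing about relationships among taxa.
All ingroup taxa share the derived state 'no' for Character 4; it defines the ingroup but does not resolve relationships within it.
Character 5: derived state 'yes' in C, E, and M only — synapomorphy for {C, E, M}.
Most parsimonious ingroup topology: (U,((M,E),C)).
M and E share a more recent common ancestor with each other than either does with U, so U is the least closely related of the three.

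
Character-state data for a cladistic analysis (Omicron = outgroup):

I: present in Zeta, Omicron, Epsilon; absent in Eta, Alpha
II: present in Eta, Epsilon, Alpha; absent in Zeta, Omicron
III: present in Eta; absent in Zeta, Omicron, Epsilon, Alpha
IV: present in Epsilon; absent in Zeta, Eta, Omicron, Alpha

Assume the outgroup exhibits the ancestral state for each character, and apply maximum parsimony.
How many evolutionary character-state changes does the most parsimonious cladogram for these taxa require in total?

4

Character polarity is set by the outgroup: the derived state is whichever differs from the outgroup's state, so for I the derived state is 'absent', and for the remaining characters it is 'present'.
Only Alpha and Eta show the derived state 'absent' for I, supporting them as a clade.
Only Alpha, Epsilon, and Eta show the derived state 'present' for II, supporting them as a clade.
III (derived state 'present') is unique to Eta (autapomorphy; uninformative for grouping).
IV: derived state 'present' in Epsilon only — an autapomorphy, so it tells us nothing about relationships among taxa.
Most parsimonious ingroup topology: (((Eta,Alpha),Epsilon),Zeta).
Changes per character on this tree: I: 1; II: 1; III: 1; IV: 1.
Total = 4.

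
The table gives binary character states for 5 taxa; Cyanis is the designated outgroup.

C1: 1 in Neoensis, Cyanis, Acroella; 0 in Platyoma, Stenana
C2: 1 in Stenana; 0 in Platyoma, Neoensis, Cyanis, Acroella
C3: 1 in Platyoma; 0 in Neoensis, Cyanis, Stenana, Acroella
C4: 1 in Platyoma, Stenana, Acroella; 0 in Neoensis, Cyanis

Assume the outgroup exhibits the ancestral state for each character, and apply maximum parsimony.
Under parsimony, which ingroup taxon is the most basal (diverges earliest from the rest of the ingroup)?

Neoensis

Character polarity is set by the outgroup: the derived state is whichever differs from the outgroup's state, so for C1 the derived state is '0', and for the remaining characters it is '1'.
C1: derived state '0' in Platyoma and Stenana only — synapomorphy for {Platyoma, Stenana}.
C2: derived state '1' in Stenana only — an autapomorphy, so it tells us nothing about relationships among taxa.
C3: derived state '1' in Platyoma only — an autapomorphy, so it tells us nothing about relationships among taxa.
Only Acroella, Platyoma, and Stenana show the derived state '1' for C4, supporting them as a clade.
Most parsimonious ingroup topology: (((Platyoma,Stenana),Acroella),Neoensis).
Neoensis is sister to the clade containing all other ingroup taxa, so it is the earliest-diverging (most basal) ingroup lineage.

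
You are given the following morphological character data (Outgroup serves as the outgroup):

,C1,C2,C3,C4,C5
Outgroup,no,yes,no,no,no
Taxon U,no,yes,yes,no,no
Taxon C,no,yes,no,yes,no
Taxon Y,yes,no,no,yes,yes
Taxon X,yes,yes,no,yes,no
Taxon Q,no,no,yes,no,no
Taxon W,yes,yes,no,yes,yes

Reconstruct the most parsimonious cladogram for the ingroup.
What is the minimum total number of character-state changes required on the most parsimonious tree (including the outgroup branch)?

Character polarity is set by the outgroup: the derived state is whichever differs from the outgroup's state, so for C2 the derived state is 'no', and for the remaining characters it is 'yes'.
C1 (derived state 'yes') is shared by Taxon W, Taxon X, and Taxon Y — a synapomorphy uniting that clade.
C2 (state 'no') occurs in Taxon Q and Taxon Y but conflicts with the nesting implied by the other characters — most parsimoniously interpreted as homoplasy.
C3 (derived state 'yes') is shared by Taxon Q and Taxon U — a synapomorphy uniting that clade.
Only Taxon C, Taxon W, Taxon X, and Taxon Y show the derived state 'yes' for C4, supporting them as a clade.
C5 (derived state 'yes') is shared by Taxon W and Taxon Y — a synapomorphy uniting that clade.
Most parsimonious ingroup topology: ((Taxon U,Taxon Q),(Taxon C,((Taxon Y,Taxon W),Taxon X))).
Changes per character on this tree: C1: 1; C2: 2; C3: 1; C4: 1; C5: 1.
Total = 6.

6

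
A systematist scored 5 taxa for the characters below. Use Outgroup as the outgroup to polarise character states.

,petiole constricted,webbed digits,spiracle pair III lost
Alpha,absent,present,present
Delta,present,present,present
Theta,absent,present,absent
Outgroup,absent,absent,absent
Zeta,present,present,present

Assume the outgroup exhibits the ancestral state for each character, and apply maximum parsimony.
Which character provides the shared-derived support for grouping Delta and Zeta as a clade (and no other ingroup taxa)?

petiole constricted

The outgroup has state 'absent' for every character, so 'present' is the derived state throughout.
petiole constricted: derived state 'present' in Delta and Zeta only — synapomorphy for {Delta, Zeta}.
All ingroup taxa share the derived state 'present' for webbed digits; it defines the ingroup but does not resolve relationships within it.
Only Alpha, Delta, and Zeta show the derived state 'present' for spiracle pair III lost, supporting them as a clade.
Most parsimonious ingroup topology: (((Delta,Zeta),Alpha),Theta).
The clade {Delta, Zeta} is supported by petiole constricted: its derived state 'present' occurs in exactly those taxa and in no other taxon (including the outgroup).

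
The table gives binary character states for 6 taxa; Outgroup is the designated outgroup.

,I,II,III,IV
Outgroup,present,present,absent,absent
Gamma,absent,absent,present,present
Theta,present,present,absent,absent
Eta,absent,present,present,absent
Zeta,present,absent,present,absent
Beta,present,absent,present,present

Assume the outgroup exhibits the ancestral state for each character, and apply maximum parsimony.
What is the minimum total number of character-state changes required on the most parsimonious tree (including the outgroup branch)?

5

Character polarity is set by the outgroup: the derived state is whichever differs from the outgroup's state, so for I, II the derived state is 'absent', and for the remaining characters it is 'present'.
I (state 'absent') occurs in Eta and Gamma but conflicts with the nesting implied by the other characters — most parsimoniously interpreted as homoplasy.
II: derived state 'absent' in Beta, Gamma, and Zeta only — synapomorphy for {Beta, Gamma, Zeta}.
Only Beta, Eta, Gamma, and Zeta show the derived state 'present' for III, supporting them as a clade.
IV: derived state 'present' in Beta and Gamma only — synapomorphy for {Beta, Gamma}.
Most parsimonious ingroup topology: ((((Gamma,Beta),Zeta),Eta),Theta).
Changes per character on this tree: I: 2; II: 1; III: 1; IV: 1.
Total = 5.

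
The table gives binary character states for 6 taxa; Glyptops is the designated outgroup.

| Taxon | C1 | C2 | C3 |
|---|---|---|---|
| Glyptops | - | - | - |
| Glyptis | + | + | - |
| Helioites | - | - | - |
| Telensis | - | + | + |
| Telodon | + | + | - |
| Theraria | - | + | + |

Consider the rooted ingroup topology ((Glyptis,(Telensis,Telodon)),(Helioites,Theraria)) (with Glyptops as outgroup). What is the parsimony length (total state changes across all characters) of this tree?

6

Map each character onto ((Glyptis,(Telensis,Telodon)),(Helioites,Theraria)) (rooted by Glyptops) and count the minimum state changes it requires (Fitch parsimony):
C1: 2; C2: 2; C3: 2.
Total tree length = 6.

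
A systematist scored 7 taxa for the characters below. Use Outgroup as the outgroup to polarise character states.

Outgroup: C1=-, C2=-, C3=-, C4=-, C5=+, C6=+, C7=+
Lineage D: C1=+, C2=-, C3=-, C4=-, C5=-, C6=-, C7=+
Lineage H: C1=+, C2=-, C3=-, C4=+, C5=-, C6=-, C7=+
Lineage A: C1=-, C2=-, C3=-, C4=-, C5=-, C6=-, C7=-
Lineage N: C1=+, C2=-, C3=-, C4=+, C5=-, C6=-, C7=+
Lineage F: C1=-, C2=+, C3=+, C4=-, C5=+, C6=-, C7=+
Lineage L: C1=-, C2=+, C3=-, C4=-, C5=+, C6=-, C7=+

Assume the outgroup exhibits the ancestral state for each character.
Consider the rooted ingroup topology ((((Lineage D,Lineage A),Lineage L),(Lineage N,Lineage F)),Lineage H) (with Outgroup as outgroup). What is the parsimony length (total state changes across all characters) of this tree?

13

Map each character onto ((((Lineage D,Lineage A),Lineage L),(Lineage N,Lineage F)),Lineage H) (rooted by Outgroup) and count the minimum state changes it requires (Fitch parsimony):
C1: 3; C2: 2; C3: 1; C4: 2; C5: 3; C6: 1; C7: 1.
Total tree length = 13.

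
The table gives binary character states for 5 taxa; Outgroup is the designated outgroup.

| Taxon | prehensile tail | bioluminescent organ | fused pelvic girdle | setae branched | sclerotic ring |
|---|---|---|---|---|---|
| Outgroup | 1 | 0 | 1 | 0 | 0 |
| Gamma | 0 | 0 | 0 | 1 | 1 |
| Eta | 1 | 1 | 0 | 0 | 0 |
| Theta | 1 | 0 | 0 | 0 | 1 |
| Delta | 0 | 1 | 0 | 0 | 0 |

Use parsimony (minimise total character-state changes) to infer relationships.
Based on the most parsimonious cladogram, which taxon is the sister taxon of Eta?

Delta

Character polarity is set by the outgroup: the derived state is whichever differs from the outgroup's state, so for prehensile tail, fused pelvic girdle the derived state is '0', and for the remaining characters it is '1'.
prehensile tail groups Delta and Gamma, which is incompatible with the clades supported by the remaining characters; treating it as convergent (homoplasy) costs fewer steps than any alternative tree.
bioluminescent organ: derived state '1' in Delta and Eta only — synapomorphy for {Delta, Eta}.
All ingroup taxa share the derived state '0' for fused pelvic girdle; it defines the ingroup but does not resolve relationships within it.
setae branched (derived state '1') is unique to Gamma (autapomorphy; uninformative for grouping).
Only Gamma and Theta show the derived state '1' for sclerotic ring, supporting them as a clade.
Most parsimonious ingroup topology: ((Gamma,Theta),(Eta,Delta)).
Eta and Delta form a cherry on this tree, so they are sister taxa.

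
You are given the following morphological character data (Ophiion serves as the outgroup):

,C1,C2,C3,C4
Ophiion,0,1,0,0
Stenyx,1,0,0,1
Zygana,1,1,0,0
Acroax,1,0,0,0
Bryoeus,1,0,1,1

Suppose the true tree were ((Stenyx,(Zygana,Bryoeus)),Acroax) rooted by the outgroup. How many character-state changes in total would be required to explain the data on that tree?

6

Map each character onto ((Stenyx,(Zygana,Bryoeus)),Acroax) (rooted by Ophiion) and count the minimum state changes it requires (Fitch parsimony):
C1: 1; C2: 2; C3: 1; C4: 2.
Total tree length = 6.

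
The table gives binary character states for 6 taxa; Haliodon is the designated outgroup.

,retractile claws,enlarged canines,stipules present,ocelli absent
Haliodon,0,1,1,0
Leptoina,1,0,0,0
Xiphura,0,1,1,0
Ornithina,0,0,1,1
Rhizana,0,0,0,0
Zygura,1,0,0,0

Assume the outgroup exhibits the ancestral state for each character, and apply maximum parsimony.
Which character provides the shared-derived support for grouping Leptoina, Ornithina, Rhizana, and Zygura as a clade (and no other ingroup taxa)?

enlarged canines

Character polarity is set by the outgroup: the derived state is whichever differs from the outgroup's state, so for enlarged canines, stipules present the derived state is '0', and for the remaining characters it is '1'.
Only Leptoina and Zygura show the derived state '1' for retractile claws, supporting them as a clade.
enlarged canines (derived state '0') is shared by Leptoina, Ornithina, Rhizana, and Zygura — a synapomorphy uniting that clade.
stipules present: derived state '0' in Leptoina, Rhizana, and Zygura only — synapomorphy for {Leptoina, Rhizana, Zygura}.
ocelli absent (derived state '1') is unique to Ornithina (autapomorphy; uninformative for grouping).
Most parsimonious ingroup topology: ((((Leptoina,Zygura),Rhizana),Ornithina),Xiphura).
The clade {Leptoina, Ornithina, Rhizana, Zygura} is supported by enlarged canines: its derived state '0' occurs in exactly those taxa and in no other taxon (including the outgroup).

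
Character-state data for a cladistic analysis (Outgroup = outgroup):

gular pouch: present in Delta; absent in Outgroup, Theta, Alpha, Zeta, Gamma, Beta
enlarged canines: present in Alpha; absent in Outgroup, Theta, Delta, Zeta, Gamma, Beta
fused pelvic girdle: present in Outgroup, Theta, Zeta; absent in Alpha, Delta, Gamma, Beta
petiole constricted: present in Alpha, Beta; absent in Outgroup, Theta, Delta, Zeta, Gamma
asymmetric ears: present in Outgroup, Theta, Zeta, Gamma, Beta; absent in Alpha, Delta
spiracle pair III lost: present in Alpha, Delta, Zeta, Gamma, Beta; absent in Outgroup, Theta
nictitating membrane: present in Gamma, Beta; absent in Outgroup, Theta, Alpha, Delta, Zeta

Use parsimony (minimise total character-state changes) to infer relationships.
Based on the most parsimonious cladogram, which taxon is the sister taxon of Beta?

Gamma

Character polarity is set by the outgroup: the derived state is whichever differs from the outgroup's state, so for fused pelvic girdle, asymmetric ears the derived state is 'absent', and for the remaining characters it is 'present'.
gular pouch (derived state 'present') is unique to Delta (autapomorphy; uninformative for grouping).
enlarged canines (derived state 'present') is unique to Alpha (autapomorphy; uninformative for grouping).
fused pelvic girdle (derived state 'absent') is shared by Alpha, Beta, Delta, and Gamma — a synapomorphy uniting that clade.
petiole constricted groups Alpha and Beta, which is incompatible with the clades supported by the remaining characters; treating it as convergent (homoplasy) costs fewer steps than any alternative tree.
Only Alpha and Delta show the derived state 'absent' for asymmetric ears, supporting them as a clade.
spiracle pair III lost: derived state 'present' in Alpha, Beta, Delta, Gamma, and Zeta only — synapomorphy for {Alpha, Beta, Delta, Gamma, Zeta}.
Only Beta and Gamma show the derived state 'present' for nictitating membrane, supporting them as a clade.
Most parsimonious ingroup topology: (Theta,(((Alpha,Delta),(Gamma,Beta)),Zeta)).
Beta and Gamma form a cherry on this tree, so they are sister taxa.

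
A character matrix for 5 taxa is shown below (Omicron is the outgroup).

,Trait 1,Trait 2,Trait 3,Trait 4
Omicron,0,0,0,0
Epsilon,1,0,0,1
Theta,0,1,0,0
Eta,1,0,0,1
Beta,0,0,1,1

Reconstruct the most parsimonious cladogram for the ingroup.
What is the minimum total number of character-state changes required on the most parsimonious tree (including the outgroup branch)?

4

The outgroup has state '0' for every character, so '1' is the derived state throughout.
Trait 1: derived state '1' in Epsilon and Eta only — synapomorphy for {Epsilon, Eta}.
Trait 2: derived state '1' in Theta only — an autapomorphy, so it tells us nothing about relationships among taxa.
Trait 3: derived state '1' in Beta only — an autapomorphy, so it tells us nothing about relationships among taxa.
Trait 4: derived state '1' in Beta, Epsilon, and Eta only — synapomorphy for {Beta, Epsilon, Eta}.
Most parsimonious ingroup topology: (((Epsilon,Eta),Beta),Theta).
Changes per character on this tree: Trait 1: 1; Trait 2: 1; Trait 3: 1; Trait 4: 1.
Total = 4.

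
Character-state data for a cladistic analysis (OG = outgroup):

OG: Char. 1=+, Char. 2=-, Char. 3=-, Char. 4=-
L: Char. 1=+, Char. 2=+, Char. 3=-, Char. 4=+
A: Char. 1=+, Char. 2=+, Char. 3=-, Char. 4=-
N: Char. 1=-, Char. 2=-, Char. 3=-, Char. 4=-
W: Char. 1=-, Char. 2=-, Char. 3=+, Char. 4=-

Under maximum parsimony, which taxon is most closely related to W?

Character polarity is set by the outgroup: the derived state is whichever differs from the outgroup's state, so for Char. 1 the derived state is '-', and for the remaining characters it is '+'.
Char. 1 (derived state '-') is shared by N and W — a synapomorphy uniting that clade.
Char. 2: derived state '+' in A and L only — synapomorphy for {A, L}.
Char. 3: derived state '+' in W only — an autapomorphy, so it tells us nothing about relationships among taxa.
Char. 4: derived state '+' in L only — an autapomorphy, so it tells us nothing about relationships among taxa.
Most parsimonious ingroup topology: ((L,A),(N,W)).
W and N form a cherry on this tree, so they are sister taxa.

N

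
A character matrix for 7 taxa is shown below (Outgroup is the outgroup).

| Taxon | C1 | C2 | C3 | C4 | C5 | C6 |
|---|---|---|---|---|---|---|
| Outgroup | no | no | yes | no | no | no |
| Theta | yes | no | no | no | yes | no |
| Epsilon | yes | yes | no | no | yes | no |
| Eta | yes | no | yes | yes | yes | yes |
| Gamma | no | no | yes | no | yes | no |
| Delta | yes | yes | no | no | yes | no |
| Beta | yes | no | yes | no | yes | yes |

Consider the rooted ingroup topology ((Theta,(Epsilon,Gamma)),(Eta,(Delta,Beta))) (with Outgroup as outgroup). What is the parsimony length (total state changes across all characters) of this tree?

11

Map each character onto ((Theta,(Epsilon,Gamma)),(Eta,(Delta,Beta))) (rooted by Outgroup) and count the minimum state changes it requires (Fitch parsimony):
C1: 2; C2: 2; C3: 3; C4: 1; C5: 1; C6: 2.
Total tree length = 11.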